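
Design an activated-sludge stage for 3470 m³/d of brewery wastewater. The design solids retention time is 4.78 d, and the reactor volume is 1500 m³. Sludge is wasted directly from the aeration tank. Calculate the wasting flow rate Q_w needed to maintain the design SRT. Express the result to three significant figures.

Q_w ≈ 314 m³/d

For wasting at MLVSS concentration, Q_w = V/θ_c = 1500/4.78 = 313.8 m³/d.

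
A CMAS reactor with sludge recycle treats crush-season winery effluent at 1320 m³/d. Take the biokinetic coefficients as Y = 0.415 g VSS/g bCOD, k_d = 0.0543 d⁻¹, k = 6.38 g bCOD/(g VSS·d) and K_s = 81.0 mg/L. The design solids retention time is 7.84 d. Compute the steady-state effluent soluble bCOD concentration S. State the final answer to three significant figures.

From the Monod/SRT balance for a CMAS, S = K_s·(1+k_d θ_c)/[θ_c·(Y k − k_d) − 1] = 81.0 × (1 + 0.0543 × 7.84) / [7.84 × (0.415 × 6.38 − 0.0543) − 1] = 115.5 / 19.33 = 5.974 mg/L.

S ≈ 5.97 mg/L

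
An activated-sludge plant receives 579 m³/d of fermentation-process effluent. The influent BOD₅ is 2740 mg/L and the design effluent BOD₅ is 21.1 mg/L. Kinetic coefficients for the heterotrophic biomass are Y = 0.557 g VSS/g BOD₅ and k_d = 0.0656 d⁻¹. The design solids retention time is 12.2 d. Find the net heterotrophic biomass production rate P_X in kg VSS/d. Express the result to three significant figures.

P_X ≈ 487 kg VSS/d

The observed yield is Y_obs = Y/(1 + k_d·θ_c) = 0.557 / (1 + 0.0656 × 12.2) = 0.557 / 1.800 = 0.3094 g VSS per g BOD₅ removed.
ΔS = 2740 − 21.1 = 2719 mg/L, so the substrate removal rate is 579 × 2719/1000 = 1574 kg BOD₅/d.
P_X = Y_obs · Q(S₀ − S) = 0.3094 × 1574 = 487.1 kg VSS/d.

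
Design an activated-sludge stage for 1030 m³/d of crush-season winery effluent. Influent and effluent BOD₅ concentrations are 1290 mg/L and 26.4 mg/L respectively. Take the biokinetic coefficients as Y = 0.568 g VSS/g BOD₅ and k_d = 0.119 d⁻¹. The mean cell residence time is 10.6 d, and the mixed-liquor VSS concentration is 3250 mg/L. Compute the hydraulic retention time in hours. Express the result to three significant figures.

τ ≈ 24.8 h

Rearranging the biomass balance for a CMAS with decay, V = Y·Q·ΔS·θ_c / [X·(1+k_d θ_c)] = 0.568 × 1030 × (1290 − 26.4) × 10.6 / [3250 × (1 + 0.119 × 10.6)] = 7.84×10^6 / 7350 = 1066 m³.
τ = V/Q = 1066/1030 = 1.035 d, or 24.84 h.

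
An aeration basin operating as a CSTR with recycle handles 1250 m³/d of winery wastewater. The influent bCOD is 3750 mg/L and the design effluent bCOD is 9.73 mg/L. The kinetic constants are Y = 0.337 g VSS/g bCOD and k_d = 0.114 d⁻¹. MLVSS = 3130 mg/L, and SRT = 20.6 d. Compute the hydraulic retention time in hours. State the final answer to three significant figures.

τ ≈ 59.5 h

Rearranging the biomass balance for a CMAS with decay, V = Y·Q·ΔS·θ_c / [X·(1+k_d θ_c)] = 0.337 × 1250 × (3750 − 9.73) × 20.6 / [3130 × (1 + 0.114 × 20.6)] = 3.25×10^7 / 10480 = 3097 m³.
HRT = V/Q = 3097 m³ / 1250 m³·d⁻¹ = 2.478 d × 24 = 59.46 h.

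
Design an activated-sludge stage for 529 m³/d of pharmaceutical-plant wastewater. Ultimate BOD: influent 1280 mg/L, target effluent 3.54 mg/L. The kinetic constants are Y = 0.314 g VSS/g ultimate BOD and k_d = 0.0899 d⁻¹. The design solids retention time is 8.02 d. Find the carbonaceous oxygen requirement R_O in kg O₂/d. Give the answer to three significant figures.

R_O ≈ 500 kg O₂/d

Y_obs = Y / (1 + k_d θ_c) = 0.314 / (1 + 0.0899 × 8.02) = 0.314 / 1.721 = 0.1825.
Mass of ultimate BOD removed per day: Q(S₀ − S) = 529 × 1276 g/m³ = 675.2 kg/d.
Net sludge production P_X = 0.1825 × 675.2 = 123.2 kg VSS/d.
R_O = Q·ΔS − 1.42 P_X = 675.2 − 174.9 = 500.3 kg O₂/d.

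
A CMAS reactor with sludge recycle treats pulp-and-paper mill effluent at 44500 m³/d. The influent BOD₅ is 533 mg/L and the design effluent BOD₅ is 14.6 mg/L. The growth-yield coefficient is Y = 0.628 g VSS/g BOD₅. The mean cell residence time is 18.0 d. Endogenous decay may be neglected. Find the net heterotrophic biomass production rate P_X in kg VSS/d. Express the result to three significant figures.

No decay correction is needed, so Y_obs = Y = 0.628.
Q·(S₀ − S) = 44500 × (533 − 14.6) × 10⁻³ = 23069 kg/d removed.
P_X = Y_obs · Q(S₀ − S) = 0.6280 × 23069 = 14487 kg VSS/d.

P_X ≈ 14500 kg VSS/d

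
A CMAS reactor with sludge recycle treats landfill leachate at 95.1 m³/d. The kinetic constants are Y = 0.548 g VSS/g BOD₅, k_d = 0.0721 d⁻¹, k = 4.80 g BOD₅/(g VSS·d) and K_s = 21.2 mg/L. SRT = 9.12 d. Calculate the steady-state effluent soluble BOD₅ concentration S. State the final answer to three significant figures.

Effluent substrate depends only on kinetics and SRT: S = K_s(1 + k_d θ_c) / [θ_c(Yk − k_d) − 1] = 21.2 × (1 + 0.0721 × 9.12) / [9.12 × (0.548 × 4.80 − 0.0721) − 1] = 35.14 / 22.33 = 1.574 mg/L.

S ≈ 1.57 mg/L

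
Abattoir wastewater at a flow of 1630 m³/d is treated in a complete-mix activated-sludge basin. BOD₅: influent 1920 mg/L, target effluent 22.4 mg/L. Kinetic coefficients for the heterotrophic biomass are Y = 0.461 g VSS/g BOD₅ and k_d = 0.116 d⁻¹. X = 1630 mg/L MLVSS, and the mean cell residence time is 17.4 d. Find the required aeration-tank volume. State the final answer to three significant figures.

V ≈ 5040 m³

Steady-state biomass mass balance: V·X·(1 + k_d·θ_c) = Y·Q·(S₀ − S)·θ_c, so V = 0.461 × 1630 × (1920 − 22.4) × 17.4 / [1630 × (1 + 0.116 × 17.4)] = 2.48×10^7 / 4920 = 5043 m³.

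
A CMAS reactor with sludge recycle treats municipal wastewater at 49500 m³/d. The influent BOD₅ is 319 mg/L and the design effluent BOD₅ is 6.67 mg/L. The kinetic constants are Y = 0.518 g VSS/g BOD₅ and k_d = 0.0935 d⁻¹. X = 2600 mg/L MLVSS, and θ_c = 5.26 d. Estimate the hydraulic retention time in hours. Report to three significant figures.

τ ≈ 5.27 h

Rearranging the biomass balance for a CMAS with decay, V = Y·Q·ΔS·θ_c / [X·(1+k_d θ_c)] = 0.518 × 49500 × (319 − 6.67) × 5.26 / [2600 × (1 + 0.0935 × 5.26)] = 4.21×10^7 / 3879 = 10860 m³.
τ = V/Q = 10860/49500 = 0.2194 d, or 5.266 h.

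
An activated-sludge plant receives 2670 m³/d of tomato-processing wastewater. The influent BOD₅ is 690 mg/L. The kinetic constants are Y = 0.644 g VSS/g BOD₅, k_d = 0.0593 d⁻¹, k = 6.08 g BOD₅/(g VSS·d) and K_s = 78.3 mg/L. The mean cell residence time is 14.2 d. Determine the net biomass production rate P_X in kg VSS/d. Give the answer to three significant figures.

From the Monod/SRT balance for a CMAS, S = K_s·(1+k_d θ_c)/[θ_c·(Y k − k_d) − 1] = 78.3 × (1 + 0.0593 × 14.2) / [14.2 × (0.644 × 6.08 − 0.0593) − 1] = 144.2 / 53.76 = 2.683 mg/L.
Y_obs = Y / (1 + k_d θ_c) = 0.644 / (1 + 0.0593 × 14.2) = 0.644 / 1.842 = 0.3496.
Q·(S₀ − S) = 2670 × (690 − 2.68) × 10⁻³ = 1835 kg/d removed.
Net biomass production P_X = Y_obs × Q·(S₀ − S) = 0.3496 × 1835 = 641.6 kg VSS/d.

P_X ≈ 642 kg VSS/d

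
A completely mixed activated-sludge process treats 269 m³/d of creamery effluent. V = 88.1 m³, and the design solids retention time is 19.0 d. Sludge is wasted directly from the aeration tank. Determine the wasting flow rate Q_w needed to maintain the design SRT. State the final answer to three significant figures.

Q_w ≈ 4.64 m³/d

For wasting at MLVSS concentration, Q_w = V/θ_c = 88.10/19.0 = 4.637 m³/d.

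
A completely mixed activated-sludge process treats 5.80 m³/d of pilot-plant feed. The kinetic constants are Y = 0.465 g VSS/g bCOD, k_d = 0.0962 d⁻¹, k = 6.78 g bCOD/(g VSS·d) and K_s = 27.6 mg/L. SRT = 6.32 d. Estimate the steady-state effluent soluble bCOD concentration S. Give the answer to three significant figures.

S ≈ 2.42 mg/L

For a completely mixed reactor with recycle the Lawrence–McCarty relation gives S = K_s·(1 + k_d·θ_c) / [θ_c·(Y·k − k_d) − 1] = 27.6 × (1 + 0.0962 × 6.32) / [6.32 × (0.465 × 6.78 − 0.0962) − 1] = 44.38 / 18.32 = 2.423 mg/L.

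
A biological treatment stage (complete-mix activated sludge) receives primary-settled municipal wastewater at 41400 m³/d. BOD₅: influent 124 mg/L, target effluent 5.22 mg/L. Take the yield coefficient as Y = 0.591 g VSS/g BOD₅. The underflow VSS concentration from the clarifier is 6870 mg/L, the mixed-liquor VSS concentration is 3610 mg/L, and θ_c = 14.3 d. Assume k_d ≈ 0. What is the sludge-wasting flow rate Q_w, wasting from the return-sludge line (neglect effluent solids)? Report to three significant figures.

With k_d = 0 the design equation reduces to V = Y Q (S₀−S) θ_c / X = 0.591 × 41400 × (124 − 5.22) × 14.3 / 3610 = 11512 m³.
θ_c = V·X/(Q_w·X_r) when wasting from the recycle, so Q_w = V·X/(θ_c·X_r) = 11512 × 3610 / (14.3 × 6870) = 423.0 m³/d.

Q_w ≈ 423 m³/d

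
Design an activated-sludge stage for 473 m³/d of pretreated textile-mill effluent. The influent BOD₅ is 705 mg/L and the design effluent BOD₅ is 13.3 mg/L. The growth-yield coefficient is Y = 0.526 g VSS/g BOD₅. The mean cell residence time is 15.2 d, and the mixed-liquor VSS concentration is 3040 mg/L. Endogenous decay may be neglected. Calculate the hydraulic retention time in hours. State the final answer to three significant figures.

V·X = Y·Q·ΔS·θ_c gives V = 0.526 × 473 × (705 − 13.3) × 15.2 / 3040 = 860.5 m³.
HRT = V/Q = 860.5 m³ / 473 m³·d⁻¹ = 1.819 d × 24 = 43.66 h.

τ ≈ 43.7 h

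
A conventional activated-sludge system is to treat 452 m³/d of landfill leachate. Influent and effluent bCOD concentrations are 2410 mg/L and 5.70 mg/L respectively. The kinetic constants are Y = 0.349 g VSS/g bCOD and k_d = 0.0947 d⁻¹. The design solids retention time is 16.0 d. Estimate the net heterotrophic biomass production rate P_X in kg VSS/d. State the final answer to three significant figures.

The observed yield is Y_obs = Y/(1 + k_d·θ_c) = 0.349 / (1 + 0.0947 × 16.0) = 0.349 / 2.515 = 0.1388 g VSS per g bCOD removed.
Substrate removed = Q·(S₀ − S) = 452 m³/d × (2410 − 5.70) g/m³ = 1.09×10^6 g/d = 1087 kg/d.
Biomass produced: P_X = Y_obs·Q·ΔS = 0.1388 × 1087 ≈ 150.8 kg VSS/d.

P_X ≈ 151 kg VSS/d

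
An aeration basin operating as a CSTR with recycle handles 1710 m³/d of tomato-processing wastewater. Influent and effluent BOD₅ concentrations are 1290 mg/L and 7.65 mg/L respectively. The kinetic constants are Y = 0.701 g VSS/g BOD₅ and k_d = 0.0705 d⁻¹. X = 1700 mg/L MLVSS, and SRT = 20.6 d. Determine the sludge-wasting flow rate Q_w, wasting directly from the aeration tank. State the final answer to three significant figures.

From the SRT design equation V = Y Q (S₀−S) θ_c / [X (1 + k_d θ_c)] = 0.701 × 1710 × (1290 − 7.65) × 20.6 / [1700 × (1 + 0.0705 × 20.6)] = 3.17×10^7 / 4169 = 7596 m³.
Wasting from the aeration tank: Q_w = V / θ_c = 7596 / 20.6 = 368.7 m³/d.

Q_w ≈ 369 m³/d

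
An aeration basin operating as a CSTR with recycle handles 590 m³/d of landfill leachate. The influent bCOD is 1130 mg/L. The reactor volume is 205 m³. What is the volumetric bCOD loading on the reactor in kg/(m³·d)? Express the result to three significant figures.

L_v ≈ 3.25 kg bCOD/(m³·d)

Applied bCOD load per unit volume = Q·S₀/V = (590 × 1130/1000)/205.0 = 3.252 kg bCOD·m⁻³·d⁻¹.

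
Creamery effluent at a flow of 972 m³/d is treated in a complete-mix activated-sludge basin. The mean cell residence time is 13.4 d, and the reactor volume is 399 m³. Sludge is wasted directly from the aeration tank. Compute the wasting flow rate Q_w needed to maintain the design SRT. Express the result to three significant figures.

Q_w ≈ 29.8 m³/d

With mixed-liquor wasting, θ_c = V/Q_w, so Q_w = V/θ_c = 399.0/13.4 = 29.78 m³/d.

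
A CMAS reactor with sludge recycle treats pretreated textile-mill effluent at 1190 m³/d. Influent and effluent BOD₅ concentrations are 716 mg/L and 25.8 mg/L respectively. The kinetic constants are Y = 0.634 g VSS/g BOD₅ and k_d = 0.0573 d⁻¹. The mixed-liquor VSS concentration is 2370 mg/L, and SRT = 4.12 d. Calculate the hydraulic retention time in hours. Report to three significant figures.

From the SRT design equation V = Y Q (S₀−S) θ_c / [X (1 + k_d θ_c)] = 0.634 × 1190 × (716 − 25.8) × 4.12 / [2370 × (1 + 0.0573 × 4.12)] = 2.15×10^6 / 2930 = 732.3 m³.
Hydraulic retention time τ = V/Q = 732.3 / 1190 = 0.6154 d = 14.77 h.

τ ≈ 14.8 h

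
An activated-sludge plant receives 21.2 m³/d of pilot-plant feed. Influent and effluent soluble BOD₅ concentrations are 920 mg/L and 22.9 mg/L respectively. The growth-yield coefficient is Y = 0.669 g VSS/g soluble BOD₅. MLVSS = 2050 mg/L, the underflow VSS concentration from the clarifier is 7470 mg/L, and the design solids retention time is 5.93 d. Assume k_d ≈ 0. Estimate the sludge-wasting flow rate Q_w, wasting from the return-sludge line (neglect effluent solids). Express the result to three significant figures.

V·X = Y·Q·ΔS·θ_c gives V = 0.669 × 21.2 × (920 − 22.9) × 5.93 / 2050 = 36.80 m³.
Wasting from the return line (neglecting effluent solids): Q_w = V·X / (θ_c·X_r) = 36.80 × 2050 / (5.93 × 7470) = 1.703 m³/d.

Q_w ≈ 1.70 m³/d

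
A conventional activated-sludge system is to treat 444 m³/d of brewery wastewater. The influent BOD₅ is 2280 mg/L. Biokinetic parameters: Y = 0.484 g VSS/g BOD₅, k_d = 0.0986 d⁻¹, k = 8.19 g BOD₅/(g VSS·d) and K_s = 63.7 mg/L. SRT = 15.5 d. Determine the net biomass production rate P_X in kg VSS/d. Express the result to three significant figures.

For a completely mixed reactor with recycle the Lawrence–McCarty relation gives S = K_s·(1 + k_d·θ_c) / [θ_c·(Y·k − k_d) − 1] = 63.7 × (1 + 0.0986 × 15.5) / [15.5 × (0.484 × 8.19 − 0.0986) − 1] = 161.1 / 58.91 = 2.734 mg/L.
Y_obs = Y / (1 + k_d θ_c) = 0.484 / (1 + 0.0986 × 15.5) = 0.484 / 2.528 = 0.1914.
Substrate removed = Q·(S₀ − S) = 444 m³/d × (2280 − 2.73) g/m³ = 1.01×10^6 g/d = 1011 kg/d.
Biomass produced: P_X = Y_obs·Q·ΔS = 0.1914 × 1011 ≈ 193.6 kg VSS/d.

P_X ≈ 194 kg VSS/d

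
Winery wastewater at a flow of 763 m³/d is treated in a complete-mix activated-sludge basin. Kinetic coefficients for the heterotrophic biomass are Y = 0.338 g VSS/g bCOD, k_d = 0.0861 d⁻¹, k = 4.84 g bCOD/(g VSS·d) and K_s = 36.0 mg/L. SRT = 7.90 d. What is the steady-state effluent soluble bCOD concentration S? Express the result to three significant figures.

Effluent substrate depends only on kinetics and SRT: S = K_s(1 + k_d θ_c) / [θ_c(Yk − k_d) − 1] = 36.0 × (1 + 0.0861 × 7.90) / [7.90 × (0.338 × 4.84 − 0.0861) − 1] = 60.49 / 11.24 = 5.380 mg/L.

S ≈ 5.38 mg/L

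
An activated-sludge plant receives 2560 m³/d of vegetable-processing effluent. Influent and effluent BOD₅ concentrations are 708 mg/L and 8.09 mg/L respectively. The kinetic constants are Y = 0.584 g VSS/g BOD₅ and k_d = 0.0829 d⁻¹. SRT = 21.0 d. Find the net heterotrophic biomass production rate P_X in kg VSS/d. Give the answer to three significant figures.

P_X ≈ 382 kg VSS/d

Observed yield with endogenous decay: Y_obs = Y / (1 + k_d·θ_c) = 0.584 / (1 + 0.0829 × 21.0) = 0.584 / 2.741 = 0.2131 g VSS/g BOD₅.
Substrate removed = Q·(S₀ − S) = 2560 m³/d × (708 − 8.09) g/m³ = 1.79×10^6 g/d = 1792 kg/d.
P_X = Y_obs · Q(S₀ − S) = 0.2131 × 1792 = 381.8 kg VSS/d.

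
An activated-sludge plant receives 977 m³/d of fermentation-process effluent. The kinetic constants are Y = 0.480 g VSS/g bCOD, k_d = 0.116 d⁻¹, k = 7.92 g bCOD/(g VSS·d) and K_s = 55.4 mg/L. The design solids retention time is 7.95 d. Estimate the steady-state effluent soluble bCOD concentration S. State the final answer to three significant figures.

From the Monod/SRT balance for a CMAS, S = K_s·(1+k_d θ_c)/[θ_c·(Y k − k_d) − 1] = 55.4 × (1 + 0.116 × 7.95) / [7.95 × (0.480 × 7.92 − 0.116) − 1] = 106.5 / 28.30 = 3.763 mg/L.

S ≈ 3.76 mg/L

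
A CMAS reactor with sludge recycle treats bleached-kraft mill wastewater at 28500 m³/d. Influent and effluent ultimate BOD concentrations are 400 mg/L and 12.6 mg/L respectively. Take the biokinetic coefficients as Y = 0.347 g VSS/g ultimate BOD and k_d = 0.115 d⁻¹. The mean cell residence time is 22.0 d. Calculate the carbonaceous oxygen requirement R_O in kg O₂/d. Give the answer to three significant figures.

The observed yield is Y_obs = Y/(1 + k_d·θ_c) = 0.347 / (1 + 0.115 × 22.0) = 0.347 / 3.530 = 0.09830 g VSS per g ultimate BOD removed.
Q·(S₀ − S) = 28500 × (400 − 12.6) × 10⁻³ = 11041 kg/d removed.
P_X = Y_obs·Q·(S₀ − S) = 0.09830 × 11041 = 1085 kg VSS/d.
R_O = Q·ΔS − 1.42 P_X = 11041 − 1541 = 9500 kg O₂/d.

R_O ≈ 9500 kg O₂/d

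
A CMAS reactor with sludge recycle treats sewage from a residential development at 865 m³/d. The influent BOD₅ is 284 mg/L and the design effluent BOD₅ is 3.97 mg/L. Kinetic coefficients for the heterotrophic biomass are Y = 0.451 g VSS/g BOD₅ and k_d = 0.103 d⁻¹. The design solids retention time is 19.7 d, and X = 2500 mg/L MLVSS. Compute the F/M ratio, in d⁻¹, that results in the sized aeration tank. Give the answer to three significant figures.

F/M ≈ 0.346 d⁻¹

From the SRT design equation V = Y Q (S₀−S) θ_c / [X (1 + k_d θ_c)] = 0.451 × 865 × (284 − 3.97) × 19.7 / [2500 × (1 + 0.103 × 19.7)] = 2.15×10^6 / 7573 = 284.2 m³.
F/M = Q·S₀ / (V·X) = 865 × 284 / (284.2 × 2500) = 0.3458 g BOD₅·(g VSS·d)⁻¹.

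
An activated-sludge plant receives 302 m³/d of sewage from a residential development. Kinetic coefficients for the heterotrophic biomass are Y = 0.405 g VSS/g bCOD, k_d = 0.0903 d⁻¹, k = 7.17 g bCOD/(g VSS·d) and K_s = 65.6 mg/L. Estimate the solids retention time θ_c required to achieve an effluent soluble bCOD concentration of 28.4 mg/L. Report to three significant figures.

At the target effluent, Y k S/(K_s+S) = 0.405×7.17×28.4/94.00 = 0.8773 d⁻¹.
Then 1/θ_c = μ − k_d = 0.8773 − 0.0903 = 0.7870 d⁻¹, giving θ_c = 1.271 d.

θ_c ≈ 1.27 d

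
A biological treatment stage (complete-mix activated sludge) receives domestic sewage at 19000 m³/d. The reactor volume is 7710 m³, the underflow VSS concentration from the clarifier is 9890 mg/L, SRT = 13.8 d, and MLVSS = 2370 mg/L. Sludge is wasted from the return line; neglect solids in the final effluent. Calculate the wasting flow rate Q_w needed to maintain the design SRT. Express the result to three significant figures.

Q_w = (V·X)/(θ_c X_r) = 7710 × 2370 / (13.8 × 9890) = 133.9 m³/d.

Q_w ≈ 134 m³/d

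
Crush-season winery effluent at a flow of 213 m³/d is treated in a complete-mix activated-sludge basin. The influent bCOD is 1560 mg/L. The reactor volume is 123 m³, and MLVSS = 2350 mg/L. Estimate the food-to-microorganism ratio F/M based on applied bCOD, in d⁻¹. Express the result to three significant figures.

F/M ≈ 1.15 d⁻¹

F/M = applied load / biomass = Q·S₀/(V·X) = 213 × 1560 / (123.0 × 2350) = 1.150 d⁻¹.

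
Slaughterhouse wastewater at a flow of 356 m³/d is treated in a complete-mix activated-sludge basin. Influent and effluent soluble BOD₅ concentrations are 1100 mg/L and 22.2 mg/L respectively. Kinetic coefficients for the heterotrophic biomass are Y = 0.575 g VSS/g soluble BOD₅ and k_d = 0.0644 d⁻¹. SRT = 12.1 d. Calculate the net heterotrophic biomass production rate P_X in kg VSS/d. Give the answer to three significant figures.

P_X ≈ 124 kg VSS/d

Y_obs = Y / (1 + k_d θ_c) = 0.575 / (1 + 0.0644 × 12.1) = 0.575 / 1.779 = 0.3232.
Substrate removed = Q·(S₀ − S) = 356 m³/d × (1100 − 22.2) g/m³ = 3.84×10^5 g/d = 383.7 kg/d.
So the net sludge growth is P_X = 0.3232 × 383.7 = 124.0 kg VSS/d.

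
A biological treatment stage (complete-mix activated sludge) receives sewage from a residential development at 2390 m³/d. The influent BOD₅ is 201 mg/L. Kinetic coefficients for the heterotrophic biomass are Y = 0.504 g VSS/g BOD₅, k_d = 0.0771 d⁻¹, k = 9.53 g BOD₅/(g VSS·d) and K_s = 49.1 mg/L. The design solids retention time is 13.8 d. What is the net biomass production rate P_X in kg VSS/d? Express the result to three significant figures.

For a completely mixed reactor with recycle the Lawrence–McCarty relation gives S = K_s·(1 + k_d·θ_c) / [θ_c·(Y·k − k_d) − 1] = 49.1 × (1 + 0.0771 × 13.8) / [13.8 × (0.504 × 9.53 − 0.0771) − 1] = 101.3 / 64.22 = 1.578 mg/L.
Observed yield with endogenous decay: Y_obs = Y / (1 + k_d·θ_c) = 0.504 / (1 + 0.0771 × 13.8) = 0.504 / 2.064 = 0.2442 g VSS/g BOD₅.
Q·(S₀ − S) = 2390 × (201 − 1.58) × 10⁻³ = 476.6 kg/d removed.
P_X = Y_obs · Q(S₀ − S) = 0.2442 × 476.6 = 116.4 kg VSS/d.

P_X ≈ 116 kg VSS/d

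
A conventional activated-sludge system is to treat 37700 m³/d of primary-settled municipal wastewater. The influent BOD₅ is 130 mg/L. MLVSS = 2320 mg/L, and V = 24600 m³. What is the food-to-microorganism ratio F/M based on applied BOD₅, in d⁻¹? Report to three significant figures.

F/M = Q·S₀ / (V·X) = 37700 × 130 / (24600 × 2320) = 0.08587 g BOD₅·(g VSS·d)⁻¹.

F/M ≈ 0.0859 d⁻¹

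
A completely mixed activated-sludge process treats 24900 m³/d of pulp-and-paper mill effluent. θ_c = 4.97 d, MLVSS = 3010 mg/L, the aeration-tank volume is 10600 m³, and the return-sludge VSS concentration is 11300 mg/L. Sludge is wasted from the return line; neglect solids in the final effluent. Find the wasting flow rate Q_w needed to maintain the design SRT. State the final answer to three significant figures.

Wasting from the return line (neglecting effluent solids): Q_w = V·X / (θ_c·X_r) = 10600 × 3010 / (4.97 × 11300) = 568.1 m³/d.

Q_w ≈ 568 m³/d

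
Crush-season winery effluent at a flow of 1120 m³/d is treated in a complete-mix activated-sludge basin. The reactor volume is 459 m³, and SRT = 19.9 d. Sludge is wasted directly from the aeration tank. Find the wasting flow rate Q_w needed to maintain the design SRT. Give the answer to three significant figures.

Wasting from the aeration tank: Q_w = V / θ_c = 459.0 / 19.9 = 23.07 m³/d.

Q_w ≈ 23.1 m³/d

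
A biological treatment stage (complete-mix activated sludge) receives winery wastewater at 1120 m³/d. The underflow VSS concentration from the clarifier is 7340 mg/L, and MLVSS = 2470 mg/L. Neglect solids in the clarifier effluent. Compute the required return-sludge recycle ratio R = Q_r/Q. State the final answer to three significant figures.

R = Q_r/Q = X/(X_r − X) = 2470 / (7340 − 2470) = 0.5072.

R ≈ 0.507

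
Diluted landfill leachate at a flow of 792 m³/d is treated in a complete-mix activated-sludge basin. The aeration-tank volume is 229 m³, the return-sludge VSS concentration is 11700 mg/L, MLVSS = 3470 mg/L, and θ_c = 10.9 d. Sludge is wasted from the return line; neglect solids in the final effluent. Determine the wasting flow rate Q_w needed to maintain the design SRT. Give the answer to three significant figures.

Q_w ≈ 6.23 m³/d

Q_w = (V·X)/(θ_c X_r) = 229.0 × 3470 / (10.9 × 11700) = 6.231 m³/d.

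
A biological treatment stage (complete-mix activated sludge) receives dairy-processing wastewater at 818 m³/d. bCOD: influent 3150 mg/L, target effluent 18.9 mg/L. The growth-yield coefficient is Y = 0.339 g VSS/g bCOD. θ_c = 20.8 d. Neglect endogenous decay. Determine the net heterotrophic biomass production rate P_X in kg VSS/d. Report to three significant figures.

P_X ≈ 868 kg VSS/d

No decay correction is needed, so Y_obs = Y = 0.339.
Substrate removed = Q·(S₀ − S) = 818 m³/d × (3150 − 18.9) g/m³ = 2.56×10^6 g/d = 2561 kg/d.
So the net sludge growth is P_X = 0.3390 × 2561 = 868.3 kg VSS/d.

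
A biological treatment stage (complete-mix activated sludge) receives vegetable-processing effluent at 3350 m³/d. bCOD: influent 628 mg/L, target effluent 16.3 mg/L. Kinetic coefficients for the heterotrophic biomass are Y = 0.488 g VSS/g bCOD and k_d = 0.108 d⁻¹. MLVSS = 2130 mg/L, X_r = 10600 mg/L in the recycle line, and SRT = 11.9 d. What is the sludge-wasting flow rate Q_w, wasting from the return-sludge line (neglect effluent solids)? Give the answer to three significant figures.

Q_w ≈ 41.3 m³/d

Steady-state biomass mass balance: V·X·(1 + k_d·θ_c) = Y·Q·(S₀ − S)·θ_c, so V = 0.488 × 3350 × (628 − 16.3) × 11.9 / [2130 × (1 + 0.108 × 11.9)] = 1.19×10^7 / 4867 = 2445 m³.
Q_w = (V·X)/(θ_c X_r) = 2445 × 2130 / (11.9 × 10600) = 41.28 m³/d.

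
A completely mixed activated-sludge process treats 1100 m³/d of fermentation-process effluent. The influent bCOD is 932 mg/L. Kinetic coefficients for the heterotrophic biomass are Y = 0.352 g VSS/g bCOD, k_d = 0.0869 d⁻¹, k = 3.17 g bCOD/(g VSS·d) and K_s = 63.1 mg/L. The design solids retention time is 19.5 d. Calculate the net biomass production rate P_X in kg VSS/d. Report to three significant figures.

P_X ≈ 133 kg VSS/d

Effluent substrate depends only on kinetics and SRT: S = K_s(1 + k_d θ_c) / [θ_c(Yk − k_d) − 1] = 63.1 × (1 + 0.0869 × 19.5) / [19.5 × (0.352 × 3.17 − 0.0869) − 1] = 170.0 / 19.06 = 8.919 mg/L.
Correct the yield for decay: Y_obs = Y/(1 + k_d θ_c) = 0.352 / (1 + 0.0869 × 19.5) = 0.352 / 2.695 = 0.1306.
ΔS = 932 − 8.92 = 923.1 mg/L, so the substrate removal rate is 1100 × 923.1/1000 = 1015 kg bCOD/d.
Biomass produced: P_X = Y_obs·Q·ΔS = 0.1306 × 1015 ≈ 132.6 kg VSS/d.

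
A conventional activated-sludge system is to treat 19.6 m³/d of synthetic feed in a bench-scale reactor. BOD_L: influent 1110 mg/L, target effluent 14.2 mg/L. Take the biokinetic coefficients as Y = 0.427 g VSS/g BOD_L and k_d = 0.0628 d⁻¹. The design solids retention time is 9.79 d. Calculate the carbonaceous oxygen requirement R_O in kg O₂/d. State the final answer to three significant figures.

The observed yield is Y_obs = Y/(1 + k_d·θ_c) = 0.427 / (1 + 0.0628 × 9.79) = 0.427 / 1.615 = 0.2644 g VSS per g BOD_L removed.
Substrate removed = Q·(S₀ − S) = 19.6 m³/d × (1110 − 14.2) g/m³ = 2.15×10^4 g/d = 21.48 kg/d.
P_X = Y_obs·Q·(S₀ − S) = 0.2644 × 21.48 = 5.679 kg VSS/d.
R_O = Q·ΔS − 1.42 P_X = 21.48 − 8.065 = 13.41 kg O₂/d.

R_O ≈ 13.4 kg O₂/d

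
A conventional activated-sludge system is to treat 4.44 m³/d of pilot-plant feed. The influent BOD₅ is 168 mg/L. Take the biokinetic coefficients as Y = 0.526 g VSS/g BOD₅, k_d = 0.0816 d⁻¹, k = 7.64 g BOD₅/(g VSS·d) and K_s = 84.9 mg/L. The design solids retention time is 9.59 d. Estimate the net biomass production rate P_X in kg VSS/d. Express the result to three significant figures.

P_X ≈ 0.215 kg VSS/d

From the Monod/SRT balance for a CMAS, S = K_s·(1+k_d θ_c)/[θ_c·(Y k − k_d) − 1] = 84.9 × (1 + 0.0816 × 9.59) / [9.59 × (0.526 × 7.64 − 0.0816) − 1] = 151.3 / 36.76 = 4.117 mg/L.
Correct the yield for decay: Y_obs = Y/(1 + k_d θ_c) = 0.526 / (1 + 0.0816 × 9.59) = 0.526 / 1.783 = 0.2951.
Substrate removed = Q·(S₀ − S) = 4.44 m³/d × (168 − 4.12) g/m³ = 7.28×10^2 g/d = 0.7276 kg/d.
P_X = Y_obs · Q(S₀ − S) = 0.2951 × 0.7276 = 0.2147 kg VSS/d.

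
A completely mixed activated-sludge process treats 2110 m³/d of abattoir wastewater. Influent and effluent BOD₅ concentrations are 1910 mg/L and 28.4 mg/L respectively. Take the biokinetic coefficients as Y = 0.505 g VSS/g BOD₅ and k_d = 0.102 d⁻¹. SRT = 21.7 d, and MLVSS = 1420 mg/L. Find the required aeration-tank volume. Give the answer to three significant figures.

From the SRT design equation V = Y Q (S₀−S) θ_c / [X (1 + k_d θ_c)] = 0.505 × 2110 × (1910 − 28.4) × 21.7 / [1420 × (1 + 0.102 × 21.7)] = 4.35×10^7 / 4563 = 9535 m³.

V ≈ 9530 m³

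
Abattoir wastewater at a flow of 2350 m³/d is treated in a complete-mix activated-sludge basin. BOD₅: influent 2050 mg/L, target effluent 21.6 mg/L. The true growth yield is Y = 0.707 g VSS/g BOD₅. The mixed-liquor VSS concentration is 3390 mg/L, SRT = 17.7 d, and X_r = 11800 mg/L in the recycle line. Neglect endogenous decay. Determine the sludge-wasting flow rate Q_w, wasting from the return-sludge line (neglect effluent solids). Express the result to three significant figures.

With k_d = 0 the design equation reduces to V = Y Q (S₀−S) θ_c / X = 0.707 × 2350 × (2050 − 21.6) × 17.7 / 3390 = 17596 m³.
Q_w = (V·X)/(θ_c X_r) = 17596 × 3390 / (17.7 × 11800) = 285.6 m³/d.

Q_w ≈ 286 m³/d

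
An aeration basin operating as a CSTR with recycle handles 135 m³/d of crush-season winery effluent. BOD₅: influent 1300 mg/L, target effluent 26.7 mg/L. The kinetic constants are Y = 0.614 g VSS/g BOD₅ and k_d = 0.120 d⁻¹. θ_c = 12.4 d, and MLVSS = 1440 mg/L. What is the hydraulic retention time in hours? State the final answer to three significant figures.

Rearranging the biomass balance for a CMAS with decay, V = Y·Q·ΔS·θ_c / [X·(1+k_d θ_c)] = 0.614 × 135 × (1300 − 26.7) × 12.4 / [1440 × (1 + 0.120 × 12.4)] = 1.31×10^6 / 3583 = 365.3 m³.
Hydraulic retention time τ = V/Q = 365.3 / 135 = 2.706 d = 64.94 h.

τ ≈ 64.9 h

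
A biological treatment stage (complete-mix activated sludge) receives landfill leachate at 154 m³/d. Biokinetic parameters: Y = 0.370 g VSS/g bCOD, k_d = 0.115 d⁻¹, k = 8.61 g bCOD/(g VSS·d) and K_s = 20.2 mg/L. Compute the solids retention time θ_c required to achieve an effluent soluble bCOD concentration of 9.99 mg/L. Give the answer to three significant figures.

At the target effluent, Y k S/(K_s+S) = 0.370×8.61×9.99/30.19 = 1.054 d⁻¹.
Then 1/θ_c = μ − k_d = 1.054 − 0.115 = 0.9392 d⁻¹, giving θ_c = 1.065 d.

θ_c ≈ 1.06 d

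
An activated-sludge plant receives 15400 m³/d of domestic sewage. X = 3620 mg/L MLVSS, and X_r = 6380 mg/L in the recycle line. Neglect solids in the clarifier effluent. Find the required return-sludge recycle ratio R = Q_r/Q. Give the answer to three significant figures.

R = Q_r/Q = X/(X_r − X) = 3620 / (6380 − 3620) = 1.312.

R ≈ 1.31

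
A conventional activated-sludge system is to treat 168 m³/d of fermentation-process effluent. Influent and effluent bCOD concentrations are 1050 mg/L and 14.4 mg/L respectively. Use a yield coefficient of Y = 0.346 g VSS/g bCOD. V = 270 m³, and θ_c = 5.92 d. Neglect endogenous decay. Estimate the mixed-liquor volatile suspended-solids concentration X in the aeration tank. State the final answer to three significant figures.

X ≈ 1320 mg/L

X = Y·Q·ΔS·θ_c / V = 0.346 × 168 × (1050 − 14.4) × 5.92 / 270 = 1320 mg/L.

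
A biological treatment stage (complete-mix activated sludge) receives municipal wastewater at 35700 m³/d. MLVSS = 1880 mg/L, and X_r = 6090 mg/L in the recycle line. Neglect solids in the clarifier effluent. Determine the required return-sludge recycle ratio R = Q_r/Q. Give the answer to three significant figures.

Solids balance on the clarifier gives (1+R)X = R·X_r, so R = X/(X_r − X) = 1880 / (6090 − 1880) = 0.4466.

R ≈ 0.447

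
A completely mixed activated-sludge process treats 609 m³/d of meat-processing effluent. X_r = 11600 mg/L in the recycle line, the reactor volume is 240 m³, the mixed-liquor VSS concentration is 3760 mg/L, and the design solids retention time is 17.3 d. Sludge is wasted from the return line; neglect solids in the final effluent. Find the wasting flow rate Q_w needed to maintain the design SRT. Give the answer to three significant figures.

Q_w ≈ 4.50 m³/d

θ_c = V·X/(Q_w·X_r) when wasting from the recycle, so Q_w = V·X/(θ_c·X_r) = 240.0 × 3760 / (17.3 × 11600) = 4.497 m³/d.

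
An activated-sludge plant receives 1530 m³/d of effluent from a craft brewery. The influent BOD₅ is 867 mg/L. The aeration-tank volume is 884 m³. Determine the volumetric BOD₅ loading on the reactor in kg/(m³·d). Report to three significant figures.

L_v ≈ 1.50 kg BOD₅/(m³·d)

Applied BOD₅ load per unit volume = Q·S₀/V = (1530 × 867/1000)/884.0 = 1.501 kg BOD₅·m⁻³·d⁻¹.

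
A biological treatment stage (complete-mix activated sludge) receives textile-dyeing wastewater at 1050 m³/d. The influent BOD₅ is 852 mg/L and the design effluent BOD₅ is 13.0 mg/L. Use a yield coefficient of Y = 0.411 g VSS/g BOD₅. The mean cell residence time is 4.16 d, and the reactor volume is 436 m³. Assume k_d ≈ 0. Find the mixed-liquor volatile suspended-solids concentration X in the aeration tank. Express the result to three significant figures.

X ≈ 3450 mg/L

From V·X = Y·Q·(S₀ − S)·θ_c (decay neglected): X = 0.411 × 1050 × (852 − 13.0) × 4.16 / 436 = 3455 mg/L.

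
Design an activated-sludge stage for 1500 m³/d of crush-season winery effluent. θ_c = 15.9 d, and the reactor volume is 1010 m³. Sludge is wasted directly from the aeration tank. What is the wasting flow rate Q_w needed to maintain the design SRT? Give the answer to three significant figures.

Q_w ≈ 63.5 m³/d

For wasting at MLVSS concentration, Q_w = V/θ_c = 1010/15.9 = 63.52 m³/d.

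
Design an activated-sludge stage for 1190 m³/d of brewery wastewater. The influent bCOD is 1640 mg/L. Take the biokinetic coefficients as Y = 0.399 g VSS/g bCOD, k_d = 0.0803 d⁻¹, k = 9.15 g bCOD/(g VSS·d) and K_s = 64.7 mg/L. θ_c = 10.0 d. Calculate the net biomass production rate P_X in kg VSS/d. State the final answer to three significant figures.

P_X ≈ 431 kg VSS/d

For a completely mixed reactor with recycle the Lawrence–McCarty relation gives S = K_s·(1 + k_d·θ_c) / [θ_c·(Y·k − k_d) − 1] = 64.7 × (1 + 0.0803 × 10.0) / [10.0 × (0.399 × 9.15 − 0.0803) − 1] = 116.7 / 34.71 = 3.361 mg/L.
Observed yield with endogenous decay: Y_obs = Y / (1 + k_d·θ_c) = 0.399 / (1 + 0.0803 × 10.0) = 0.399 / 1.803 = 0.2213 g VSS/g bCOD.
ΔS = 1640 − 3.36 = 1637 mg/L, so the substrate removal rate is 1190 × 1637/1000 = 1948 kg bCOD/d.
Biomass produced: P_X = Y_obs·Q·ΔS = 0.2213 × 1948 ≈ 431.0 kg VSS/d.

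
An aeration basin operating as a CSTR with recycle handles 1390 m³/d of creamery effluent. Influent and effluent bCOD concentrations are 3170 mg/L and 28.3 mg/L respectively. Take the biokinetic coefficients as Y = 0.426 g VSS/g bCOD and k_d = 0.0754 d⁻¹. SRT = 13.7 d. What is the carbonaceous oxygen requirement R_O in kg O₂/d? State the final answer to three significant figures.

R_O ≈ 3070 kg O₂/d

Y_obs = Y / (1 + k_d θ_c) = 0.426 / (1 + 0.0754 × 13.7) = 0.426 / 2.033 = 0.2095.
Mass of bCOD removed per day: Q(S₀ − S) = 1390 × 3142 g/m³ = 4367 kg/d.
P_X = Y_obs·Q·(S₀ − S) = 0.2095 × 4367 = 915.1 kg VSS/d.
R_O = Q·(S₀ − S) − 1.42·P_X = 4367 − 1.42 × 915.1 = 3068 kg O₂/d.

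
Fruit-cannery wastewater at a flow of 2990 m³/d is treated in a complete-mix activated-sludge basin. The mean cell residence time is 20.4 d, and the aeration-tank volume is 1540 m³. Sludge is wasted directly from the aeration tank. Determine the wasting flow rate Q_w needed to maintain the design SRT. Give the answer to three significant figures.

Q_w ≈ 75.5 m³/d

With mixed-liquor wasting, θ_c = V/Q_w, so Q_w = V/θ_c = 1540/20.4 = 75.49 m³/d.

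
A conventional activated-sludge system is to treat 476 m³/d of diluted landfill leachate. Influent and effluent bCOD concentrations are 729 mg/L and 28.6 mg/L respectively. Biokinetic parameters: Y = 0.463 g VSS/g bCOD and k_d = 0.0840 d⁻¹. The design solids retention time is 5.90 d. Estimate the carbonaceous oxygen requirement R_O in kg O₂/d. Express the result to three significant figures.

R_O ≈ 187 kg O₂/d

Correct the yield for decay: Y_obs = Y/(1 + k_d θ_c) = 0.463 / (1 + 0.0840 × 5.90) = 0.463 / 1.496 = 0.3096.
Mass of bCOD removed per day: Q(S₀ − S) = 476 × 700.4 g/m³ = 333.4 kg/d.
Biomass synthesised: P_X = Y_obs × 333.4 = 103.2 kg VSS/d.
R_O = Q·(S₀ − S) − 1.42·P_X = 333.4 − 1.42 × 103.2 = 186.8 kg O₂/d.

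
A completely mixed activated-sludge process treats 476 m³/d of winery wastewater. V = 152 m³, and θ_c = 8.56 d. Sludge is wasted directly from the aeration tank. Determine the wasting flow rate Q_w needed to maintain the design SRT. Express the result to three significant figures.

Q_w ≈ 17.8 m³/d

For wasting at MLVSS concentration, Q_w = V/θ_c = 152.0/8.56 = 17.76 m³/d.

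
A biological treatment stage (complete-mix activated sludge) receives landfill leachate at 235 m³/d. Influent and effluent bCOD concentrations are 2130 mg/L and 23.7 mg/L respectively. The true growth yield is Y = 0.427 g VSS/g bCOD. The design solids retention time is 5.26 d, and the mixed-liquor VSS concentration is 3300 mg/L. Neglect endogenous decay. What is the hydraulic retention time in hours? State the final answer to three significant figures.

V·X = Y·Q·ΔS·θ_c gives V = 0.427 × 235 × (2130 − 23.7) × 5.26 / 3300 = 336.9 m³.
Hydraulic retention time τ = V/Q = 336.9 / 235 = 1.434 d = 34.41 h.

τ ≈ 34.4 h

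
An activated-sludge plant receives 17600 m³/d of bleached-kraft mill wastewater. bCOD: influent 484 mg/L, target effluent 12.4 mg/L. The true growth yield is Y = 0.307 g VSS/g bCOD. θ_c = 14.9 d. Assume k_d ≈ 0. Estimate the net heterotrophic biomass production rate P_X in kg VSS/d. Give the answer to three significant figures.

P_X ≈ 2550 kg VSS/d

Since k_d ≈ 0, Y_obs = Y = 0.307 g VSS/g bCOD.
Mass of bCOD removed per day: Q(S₀ − S) = 17600 × 471.6 g/m³ = 8300 kg/d.
P_X = Y_obs · Q(S₀ − S) = 0.3070 × 8300 = 2548 kg VSS/d.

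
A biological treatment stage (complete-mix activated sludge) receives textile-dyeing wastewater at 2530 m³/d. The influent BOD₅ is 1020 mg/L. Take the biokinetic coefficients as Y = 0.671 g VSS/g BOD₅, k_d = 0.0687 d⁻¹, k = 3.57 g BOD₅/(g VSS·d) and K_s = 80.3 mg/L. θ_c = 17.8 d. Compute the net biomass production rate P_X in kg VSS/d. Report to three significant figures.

Effluent substrate depends only on kinetics and SRT: S = K_s(1 + k_d θ_c) / [θ_c(Yk − k_d) − 1] = 80.3 × (1 + 0.0687 × 17.8) / [17.8 × (0.671 × 3.57 − 0.0687) − 1] = 178.5 / 40.42 = 4.416 mg/L.
The observed yield is Y_obs = Y/(1 + k_d·θ_c) = 0.671 / (1 + 0.0687 × 17.8) = 0.671 / 2.223 = 0.3019 g VSS per g BOD₅ removed.
Mass of BOD₅ removed per day: Q(S₀ − S) = 2530 × 1016 g/m³ = 2569 kg/d.
P_X = Y_obs · Q(S₀ − S) = 0.3019 × 2569 = 775.6 kg VSS/d.

P_X ≈ 776 kg VSS/d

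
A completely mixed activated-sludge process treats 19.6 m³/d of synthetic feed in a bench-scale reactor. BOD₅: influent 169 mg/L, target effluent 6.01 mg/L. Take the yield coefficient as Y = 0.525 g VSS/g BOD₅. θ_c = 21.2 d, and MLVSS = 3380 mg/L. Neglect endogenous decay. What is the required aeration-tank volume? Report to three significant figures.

With k_d = 0 the design equation reduces to V = Y Q (S₀−S) θ_c / X = 0.525 × 19.6 × (169 − 6.01) × 21.2 / 3380 = 10.52 m³.

V ≈ 10.5 m³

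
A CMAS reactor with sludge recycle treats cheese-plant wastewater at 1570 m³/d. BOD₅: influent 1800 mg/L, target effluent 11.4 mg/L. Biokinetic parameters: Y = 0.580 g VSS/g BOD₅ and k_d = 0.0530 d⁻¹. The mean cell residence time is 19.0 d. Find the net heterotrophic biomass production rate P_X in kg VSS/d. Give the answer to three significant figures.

P_X ≈ 812 kg VSS/d

Correct the yield for decay: Y_obs = Y/(1 + k_d θ_c) = 0.580 / (1 + 0.0530 × 19.0) = 0.580 / 2.007 = 0.2890.
Substrate removed = Q·(S₀ − S) = 1570 m³/d × (1800 − 11.4) g/m³ = 2.81×10^6 g/d = 2808 kg/d.
So the net sludge growth is P_X = 0.2890 × 2808 = 811.5 kg VSS/d.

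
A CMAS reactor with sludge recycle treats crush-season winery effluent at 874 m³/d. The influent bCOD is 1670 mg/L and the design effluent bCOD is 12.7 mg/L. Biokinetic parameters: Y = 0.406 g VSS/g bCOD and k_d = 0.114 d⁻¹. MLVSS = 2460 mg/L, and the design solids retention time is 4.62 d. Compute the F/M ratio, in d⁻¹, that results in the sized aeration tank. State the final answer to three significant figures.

F/M ≈ 0.820 d⁻¹

Rearranging the biomass balance for a CMAS with decay, V = Y·Q·ΔS·θ_c / [X·(1+k_d θ_c)] = 0.406 × 874 × (1670 − 12.7) × 4.62 / [2460 × (1 + 0.114 × 4.62)] = 2.72×10^6 / 3756 = 723.4 m³.
F/M = applied load / biomass = Q·S₀/(V·X) = 874 × 1670 / (723.4 × 2460) = 0.8202 d⁻¹.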